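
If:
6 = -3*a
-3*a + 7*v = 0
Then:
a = -2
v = -6/7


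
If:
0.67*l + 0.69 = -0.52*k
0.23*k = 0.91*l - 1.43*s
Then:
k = -1.52733939104097*s - 1.00095648015304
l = 1.1853977363303*s - 0.25298900047824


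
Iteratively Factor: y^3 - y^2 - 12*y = (y - 4)*(y^2 + 3*y) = y*(y - 4)*(y + 3)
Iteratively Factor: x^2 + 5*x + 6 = (x + 2)*(x + 3)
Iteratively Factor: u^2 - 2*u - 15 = (u - 5)*(u + 3)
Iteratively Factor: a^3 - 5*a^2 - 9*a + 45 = (a + 3)*(a^2 - 8*a + 15) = (a - 3)*(a + 3)*(a - 5)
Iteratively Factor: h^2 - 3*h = (h - 3)*(h)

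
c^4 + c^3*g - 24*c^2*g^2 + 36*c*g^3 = c*(c - 3*g)*(c - 2*g)*(c + 6*g)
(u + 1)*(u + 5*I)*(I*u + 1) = I*u^3 - 4*u^2 + I*u^2 - 4*u + 5*I*u + 5*I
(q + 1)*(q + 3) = q^2 + 4*q + 3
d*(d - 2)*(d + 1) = d^3 - d^2 - 2*d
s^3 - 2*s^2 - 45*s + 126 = (s - 6)*(s - 3)*(s + 7)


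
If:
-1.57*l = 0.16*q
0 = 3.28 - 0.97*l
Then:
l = 3.38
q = -33.18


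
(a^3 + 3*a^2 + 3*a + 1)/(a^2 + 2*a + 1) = a + 1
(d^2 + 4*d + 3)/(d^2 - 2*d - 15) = (d + 1)/(d - 5)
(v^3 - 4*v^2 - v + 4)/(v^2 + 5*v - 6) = (v^2 - 3*v - 4)/(v + 6)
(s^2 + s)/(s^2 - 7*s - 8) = s/(s - 8)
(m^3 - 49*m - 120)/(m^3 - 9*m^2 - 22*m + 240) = (m + 3)/(m - 6)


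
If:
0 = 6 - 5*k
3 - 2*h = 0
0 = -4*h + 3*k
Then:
No Solution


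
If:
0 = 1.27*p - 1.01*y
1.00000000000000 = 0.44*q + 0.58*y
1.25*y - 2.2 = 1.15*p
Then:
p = 5.22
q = -6.37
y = 6.56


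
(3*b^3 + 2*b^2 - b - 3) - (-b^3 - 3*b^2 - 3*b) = 4*b^3 + 5*b^2 + 2*b - 3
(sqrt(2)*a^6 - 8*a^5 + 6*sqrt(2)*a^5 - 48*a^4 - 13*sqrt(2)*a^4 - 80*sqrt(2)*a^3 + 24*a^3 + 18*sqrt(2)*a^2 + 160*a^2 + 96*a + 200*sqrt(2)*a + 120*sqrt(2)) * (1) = sqrt(2)*a^6 - 8*a^5 + 6*sqrt(2)*a^5 - 48*a^4 - 13*sqrt(2)*a^4 - 80*sqrt(2)*a^3 + 24*a^3 + 18*sqrt(2)*a^2 + 160*a^2 + 96*a + 200*sqrt(2)*a + 120*sqrt(2)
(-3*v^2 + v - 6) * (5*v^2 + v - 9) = -15*v^4 + 2*v^3 - 2*v^2 - 15*v + 54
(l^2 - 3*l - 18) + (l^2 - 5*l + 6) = 2*l^2 - 8*l - 12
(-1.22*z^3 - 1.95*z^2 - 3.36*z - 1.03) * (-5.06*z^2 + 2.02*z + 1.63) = 6.1732*z^5 + 7.4026*z^4 + 11.074*z^3 - 4.7539*z^2 - 7.5574*z - 1.6789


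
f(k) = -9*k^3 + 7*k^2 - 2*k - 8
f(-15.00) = 31972.00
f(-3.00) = 304.00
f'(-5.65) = -943.01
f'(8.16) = -1685.57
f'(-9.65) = -2651.41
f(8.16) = -4448.27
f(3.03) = -200.16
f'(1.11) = -19.73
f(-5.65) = 1850.02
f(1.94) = -51.25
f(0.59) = -8.59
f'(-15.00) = -6287.00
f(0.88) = -10.47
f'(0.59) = -3.14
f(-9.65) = 8750.85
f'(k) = -27*k^2 + 14*k - 2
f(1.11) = -13.90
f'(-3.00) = -287.00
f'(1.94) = -76.46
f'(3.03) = -207.46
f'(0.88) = -10.59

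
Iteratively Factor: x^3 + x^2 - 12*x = (x)*(x^2 + x - 12) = x*(x - 3)*(x + 4)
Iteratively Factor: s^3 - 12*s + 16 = (s - 2)*(s^2 + 2*s - 8) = (s - 2)*(s + 4)*(s - 2)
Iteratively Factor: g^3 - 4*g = (g - 2)*(g^2 + 2*g) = (g - 2)*(g + 2)*(g)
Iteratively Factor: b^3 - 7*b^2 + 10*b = (b - 2)*(b^2 - 5*b) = b*(b - 2)*(b - 5)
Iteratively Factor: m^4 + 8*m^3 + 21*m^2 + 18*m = (m)*(m^3 + 8*m^2 + 21*m + 18) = m*(m + 2)*(m^2 + 6*m + 9) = m*(m + 2)*(m + 3)*(m + 3)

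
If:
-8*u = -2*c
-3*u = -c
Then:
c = 0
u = 0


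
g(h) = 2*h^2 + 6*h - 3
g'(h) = 4*h + 6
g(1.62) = 11.97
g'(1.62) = 12.48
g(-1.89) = -7.20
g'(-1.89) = -1.56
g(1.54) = 10.98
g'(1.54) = 12.16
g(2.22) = 20.18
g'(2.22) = 14.88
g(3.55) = 43.50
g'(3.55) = 20.20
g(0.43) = -0.05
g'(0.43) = 7.72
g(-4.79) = 14.15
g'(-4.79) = -13.16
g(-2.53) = -5.38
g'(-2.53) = -4.12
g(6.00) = 105.00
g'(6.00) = 30.00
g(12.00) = 357.00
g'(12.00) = 54.00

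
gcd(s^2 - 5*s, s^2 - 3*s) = s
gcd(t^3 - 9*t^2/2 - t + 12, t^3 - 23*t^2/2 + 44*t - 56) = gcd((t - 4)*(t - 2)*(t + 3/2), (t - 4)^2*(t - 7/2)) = t - 4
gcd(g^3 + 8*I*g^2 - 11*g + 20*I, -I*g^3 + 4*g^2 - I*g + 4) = g^2 + 3*I*g + 4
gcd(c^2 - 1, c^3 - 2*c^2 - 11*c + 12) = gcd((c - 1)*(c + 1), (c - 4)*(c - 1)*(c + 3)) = c - 1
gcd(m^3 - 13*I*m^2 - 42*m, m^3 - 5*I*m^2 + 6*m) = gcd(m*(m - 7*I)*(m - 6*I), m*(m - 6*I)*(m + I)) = m^2 - 6*I*m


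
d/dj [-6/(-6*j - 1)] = -36/(6*j + 1)^2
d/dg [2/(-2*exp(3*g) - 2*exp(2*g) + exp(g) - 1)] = (12*exp(2*g) + 8*exp(g) - 2)*exp(g)/(2*exp(3*g) + 2*exp(2*g) - exp(g) + 1)^2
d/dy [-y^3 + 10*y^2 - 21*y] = -3*y^2 + 20*y - 21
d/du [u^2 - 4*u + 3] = 2*u - 4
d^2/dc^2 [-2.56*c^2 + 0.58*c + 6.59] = -5.12000000000000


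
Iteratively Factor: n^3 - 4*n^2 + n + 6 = (n - 3)*(n^2 - n - 2) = (n - 3)*(n + 1)*(n - 2)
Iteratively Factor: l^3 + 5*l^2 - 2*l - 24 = (l - 2)*(l^2 + 7*l + 12) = (l - 2)*(l + 4)*(l + 3)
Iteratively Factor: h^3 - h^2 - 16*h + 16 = (h + 4)*(h^2 - 5*h + 4) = (h - 4)*(h + 4)*(h - 1)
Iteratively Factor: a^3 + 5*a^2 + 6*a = (a + 3)*(a^2 + 2*a) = a*(a + 3)*(a + 2)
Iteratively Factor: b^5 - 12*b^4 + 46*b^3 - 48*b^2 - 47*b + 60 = (b - 1)*(b^4 - 11*b^3 + 35*b^2 - 13*b - 60) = (b - 5)*(b - 1)*(b^3 - 6*b^2 + 5*b + 12) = (b - 5)*(b - 3)*(b - 1)*(b^2 - 3*b - 4) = (b - 5)*(b - 4)*(b - 3)*(b - 1)*(b + 1)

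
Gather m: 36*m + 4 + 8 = 36*m + 12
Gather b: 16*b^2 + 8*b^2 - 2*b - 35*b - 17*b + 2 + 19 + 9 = 24*b^2 - 54*b + 30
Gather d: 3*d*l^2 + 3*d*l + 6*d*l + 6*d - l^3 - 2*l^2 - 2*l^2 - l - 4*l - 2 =d*(3*l^2 + 9*l + 6) - l^3 - 4*l^2 - 5*l - 2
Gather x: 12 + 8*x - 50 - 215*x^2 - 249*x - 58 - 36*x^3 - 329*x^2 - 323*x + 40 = -36*x^3 - 544*x^2 - 564*x - 56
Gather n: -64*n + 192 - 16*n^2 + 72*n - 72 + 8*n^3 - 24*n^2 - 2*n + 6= 8*n^3 - 40*n^2 + 6*n + 126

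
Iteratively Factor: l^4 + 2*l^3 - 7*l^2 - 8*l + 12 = (l - 1)*(l^3 + 3*l^2 - 4*l - 12) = (l - 1)*(l + 3)*(l^2 - 4) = (l - 1)*(l + 2)*(l + 3)*(l - 2)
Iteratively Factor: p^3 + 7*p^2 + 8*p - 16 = (p + 4)*(p^2 + 3*p - 4) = (p + 4)^2*(p - 1)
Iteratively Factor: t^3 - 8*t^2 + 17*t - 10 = (t - 1)*(t^2 - 7*t + 10) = (t - 2)*(t - 1)*(t - 5)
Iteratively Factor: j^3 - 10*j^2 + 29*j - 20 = (j - 1)*(j^2 - 9*j + 20) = (j - 5)*(j - 1)*(j - 4)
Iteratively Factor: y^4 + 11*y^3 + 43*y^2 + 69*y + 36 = (y + 1)*(y^3 + 10*y^2 + 33*y + 36) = (y + 1)*(y + 4)*(y^2 + 6*y + 9) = (y + 1)*(y + 3)*(y + 4)*(y + 3)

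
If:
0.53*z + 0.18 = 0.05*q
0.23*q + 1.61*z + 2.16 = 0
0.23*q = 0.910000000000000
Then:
No Solution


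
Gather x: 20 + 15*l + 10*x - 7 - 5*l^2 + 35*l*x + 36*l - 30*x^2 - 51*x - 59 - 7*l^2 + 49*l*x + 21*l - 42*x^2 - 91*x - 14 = -12*l^2 + 72*l - 72*x^2 + x*(84*l - 132) - 60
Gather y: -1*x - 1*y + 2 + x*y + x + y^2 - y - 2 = y^2 + y*(x - 2)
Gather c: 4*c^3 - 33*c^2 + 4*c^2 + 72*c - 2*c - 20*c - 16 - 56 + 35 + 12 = 4*c^3 - 29*c^2 + 50*c - 25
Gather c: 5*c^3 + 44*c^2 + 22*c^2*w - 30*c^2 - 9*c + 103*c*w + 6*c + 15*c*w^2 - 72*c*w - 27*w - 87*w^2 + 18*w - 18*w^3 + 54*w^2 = 5*c^3 + c^2*(22*w + 14) + c*(15*w^2 + 31*w - 3) - 18*w^3 - 33*w^2 - 9*w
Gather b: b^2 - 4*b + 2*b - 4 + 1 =b^2 - 2*b - 3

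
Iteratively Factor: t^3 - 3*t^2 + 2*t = (t - 1)*(t^2 - 2*t) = (t - 2)*(t - 1)*(t)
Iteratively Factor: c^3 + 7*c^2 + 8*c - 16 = (c - 1)*(c^2 + 8*c + 16) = (c - 1)*(c + 4)*(c + 4)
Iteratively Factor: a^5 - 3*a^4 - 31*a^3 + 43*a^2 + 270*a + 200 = (a + 4)*(a^4 - 7*a^3 - 3*a^2 + 55*a + 50) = (a + 1)*(a + 4)*(a^3 - 8*a^2 + 5*a + 50) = (a - 5)*(a + 1)*(a + 4)*(a^2 - 3*a - 10) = (a - 5)*(a + 1)*(a + 2)*(a + 4)*(a - 5)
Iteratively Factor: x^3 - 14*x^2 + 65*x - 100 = (x - 5)*(x^2 - 9*x + 20) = (x - 5)*(x - 4)*(x - 5)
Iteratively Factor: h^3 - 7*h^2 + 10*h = (h - 5)*(h^2 - 2*h) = h*(h - 5)*(h - 2)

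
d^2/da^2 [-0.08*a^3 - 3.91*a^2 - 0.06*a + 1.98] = -0.48*a - 7.82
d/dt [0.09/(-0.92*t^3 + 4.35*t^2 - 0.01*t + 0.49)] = (0.2484*t^2 - 0.783*t + 0.0009)/(0.92*t^3 - 4.35*t^2 + 0.01*t - 0.49)^2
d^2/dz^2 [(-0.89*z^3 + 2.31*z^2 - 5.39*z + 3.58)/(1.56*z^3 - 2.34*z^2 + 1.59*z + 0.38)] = (7.105427357601e-15*z^7 + 4.74552*z^6 - 65.4572879999999*z^5 + 194.554152*z^4 - 249.447942*z^3 + 218.335068*z^2 - 122.179656*z + 31.648272)/(3.796416*z^9 - 17.083872*z^8 + 37.23408*z^7 - 44.863416*z^6 + 29.627208*z^5 - 5.849766*z^4 - 3.787497*z^3 + 1.868346*z^2 + 0.688788*z + 0.054872)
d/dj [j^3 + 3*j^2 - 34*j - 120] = 3*j^2 + 6*j - 34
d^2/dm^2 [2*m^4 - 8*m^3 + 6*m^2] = 24*m^2 - 48*m + 12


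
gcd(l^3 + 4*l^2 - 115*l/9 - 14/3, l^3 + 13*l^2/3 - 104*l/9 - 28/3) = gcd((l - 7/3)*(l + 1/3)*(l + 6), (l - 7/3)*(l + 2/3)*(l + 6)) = l^2 + 11*l/3 - 14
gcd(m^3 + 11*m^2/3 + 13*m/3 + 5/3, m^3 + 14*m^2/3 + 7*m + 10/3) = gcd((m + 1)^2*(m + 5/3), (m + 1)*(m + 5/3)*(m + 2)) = m^2 + 8*m/3 + 5/3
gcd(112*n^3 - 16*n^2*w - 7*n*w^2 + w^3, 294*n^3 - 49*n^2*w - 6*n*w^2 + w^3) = -7*n + w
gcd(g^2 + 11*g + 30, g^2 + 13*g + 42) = g + 6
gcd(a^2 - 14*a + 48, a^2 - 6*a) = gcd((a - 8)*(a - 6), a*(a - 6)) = a - 6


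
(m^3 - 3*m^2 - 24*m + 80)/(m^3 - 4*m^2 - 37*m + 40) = (m^2 - 8*m + 16)/(m^2 - 9*m + 8)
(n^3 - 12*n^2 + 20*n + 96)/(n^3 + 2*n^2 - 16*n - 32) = (n^2 - 14*n + 48)/(n^2 - 16)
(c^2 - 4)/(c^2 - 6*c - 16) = (c - 2)/(c - 8)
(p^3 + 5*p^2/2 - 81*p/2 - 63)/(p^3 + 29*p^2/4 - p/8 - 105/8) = 4*(p - 6)/(4*p - 5)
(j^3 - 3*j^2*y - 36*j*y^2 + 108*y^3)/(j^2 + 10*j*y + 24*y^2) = (j^2 - 9*j*y + 18*y^2)/(j + 4*y)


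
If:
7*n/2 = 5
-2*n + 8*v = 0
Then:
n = 10/7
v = 5/14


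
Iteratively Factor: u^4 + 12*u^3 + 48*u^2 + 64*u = (u + 4)*(u^3 + 8*u^2 + 16*u) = (u + 4)^2*(u^2 + 4*u) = (u + 4)^3*(u)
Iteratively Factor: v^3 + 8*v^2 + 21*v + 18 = (v + 2)*(v^2 + 6*v + 9) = (v + 2)*(v + 3)*(v + 3)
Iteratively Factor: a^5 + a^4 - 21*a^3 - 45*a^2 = (a)*(a^4 + a^3 - 21*a^2 - 45*a) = a*(a - 5)*(a^3 + 6*a^2 + 9*a) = a*(a - 5)*(a + 3)*(a^2 + 3*a) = a^2*(a - 5)*(a + 3)*(a + 3)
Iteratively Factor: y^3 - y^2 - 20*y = (y + 4)*(y^2 - 5*y) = y*(y + 4)*(y - 5)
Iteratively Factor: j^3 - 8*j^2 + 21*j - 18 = (j - 3)*(j^2 - 5*j + 6) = (j - 3)^2*(j - 2)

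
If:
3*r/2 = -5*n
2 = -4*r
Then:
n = 3/20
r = -1/2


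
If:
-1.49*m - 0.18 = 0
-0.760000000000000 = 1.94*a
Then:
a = -0.39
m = -0.12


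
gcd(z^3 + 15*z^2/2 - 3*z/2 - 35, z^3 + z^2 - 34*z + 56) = z^2 + 5*z - 14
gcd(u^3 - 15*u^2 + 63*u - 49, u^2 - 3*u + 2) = u - 1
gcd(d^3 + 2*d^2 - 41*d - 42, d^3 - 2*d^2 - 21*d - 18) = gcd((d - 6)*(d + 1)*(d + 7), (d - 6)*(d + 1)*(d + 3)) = d^2 - 5*d - 6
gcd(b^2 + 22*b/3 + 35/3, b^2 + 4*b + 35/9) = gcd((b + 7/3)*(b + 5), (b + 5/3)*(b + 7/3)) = b + 7/3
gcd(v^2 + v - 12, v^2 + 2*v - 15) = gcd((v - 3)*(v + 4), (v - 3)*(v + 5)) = v - 3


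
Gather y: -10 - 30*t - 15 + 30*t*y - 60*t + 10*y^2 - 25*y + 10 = -90*t + 10*y^2 + y*(30*t - 25) - 15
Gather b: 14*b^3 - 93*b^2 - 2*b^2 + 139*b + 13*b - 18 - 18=14*b^3 - 95*b^2 + 152*b - 36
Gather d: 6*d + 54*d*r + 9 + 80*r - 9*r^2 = d*(54*r + 6) - 9*r^2 + 80*r + 9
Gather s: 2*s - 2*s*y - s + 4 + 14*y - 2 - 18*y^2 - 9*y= s*(1 - 2*y) - 18*y^2 + 5*y + 2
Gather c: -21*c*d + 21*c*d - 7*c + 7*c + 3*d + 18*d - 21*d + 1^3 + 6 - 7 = 0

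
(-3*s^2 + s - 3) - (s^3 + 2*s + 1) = -s^3 - 3*s^2 - s - 4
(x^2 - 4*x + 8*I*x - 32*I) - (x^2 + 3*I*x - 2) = -4*x + 5*I*x + 2 - 32*I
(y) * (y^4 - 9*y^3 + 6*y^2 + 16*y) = y^5 - 9*y^4 + 6*y^3 + 16*y^2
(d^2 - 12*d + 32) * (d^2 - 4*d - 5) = d^4 - 16*d^3 + 75*d^2 - 68*d - 160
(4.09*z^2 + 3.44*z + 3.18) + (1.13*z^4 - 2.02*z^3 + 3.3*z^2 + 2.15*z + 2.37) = 1.13*z^4 - 2.02*z^3 + 7.39*z^2 + 5.59*z + 5.55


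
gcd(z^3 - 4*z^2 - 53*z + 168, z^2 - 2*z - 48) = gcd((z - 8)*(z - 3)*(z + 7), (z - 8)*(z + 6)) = z - 8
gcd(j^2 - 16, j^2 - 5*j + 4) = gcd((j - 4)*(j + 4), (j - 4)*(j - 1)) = j - 4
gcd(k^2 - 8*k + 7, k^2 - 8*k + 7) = k^2 - 8*k + 7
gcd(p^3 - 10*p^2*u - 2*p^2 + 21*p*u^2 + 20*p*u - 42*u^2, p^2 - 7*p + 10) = p - 2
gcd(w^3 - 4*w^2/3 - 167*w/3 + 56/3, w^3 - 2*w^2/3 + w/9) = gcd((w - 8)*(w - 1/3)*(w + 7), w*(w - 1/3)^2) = w - 1/3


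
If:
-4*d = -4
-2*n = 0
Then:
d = 1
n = 0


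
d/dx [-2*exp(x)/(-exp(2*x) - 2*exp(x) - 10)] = 2*(10 - exp(2*x))*exp(x)/(exp(4*x) + 4*exp(3*x) + 24*exp(2*x) + 40*exp(x) + 100)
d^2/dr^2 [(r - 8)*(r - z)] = 2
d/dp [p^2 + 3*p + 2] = 2*p + 3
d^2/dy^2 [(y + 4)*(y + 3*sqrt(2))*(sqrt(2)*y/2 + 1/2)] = 3*sqrt(2)*y + 4*sqrt(2) + 7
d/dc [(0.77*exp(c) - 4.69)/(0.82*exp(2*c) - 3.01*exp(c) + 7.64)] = (-0.6314*exp(2*c) + 7.6916*exp(c) - 8.2341)*exp(c)/(0.6724*exp(4*c) - 4.9364*exp(3*c) + 21.5897*exp(2*c) - 45.9928*exp(c) + 58.3696)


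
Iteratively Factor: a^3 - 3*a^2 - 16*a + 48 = (a + 4)*(a^2 - 7*a + 12) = (a - 4)*(a + 4)*(a - 3)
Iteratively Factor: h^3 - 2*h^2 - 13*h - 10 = (h + 2)*(h^2 - 4*h - 5) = (h + 1)*(h + 2)*(h - 5)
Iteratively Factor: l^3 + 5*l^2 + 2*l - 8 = (l + 4)*(l^2 + l - 2) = (l + 2)*(l + 4)*(l - 1)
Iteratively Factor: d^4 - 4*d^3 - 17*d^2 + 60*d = (d + 4)*(d^3 - 8*d^2 + 15*d) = (d - 5)*(d + 4)*(d^2 - 3*d) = (d - 5)*(d - 3)*(d + 4)*(d)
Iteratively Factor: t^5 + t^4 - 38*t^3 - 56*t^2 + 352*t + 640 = (t - 5)*(t^4 + 6*t^3 - 8*t^2 - 96*t - 128) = (t - 5)*(t + 4)*(t^3 + 2*t^2 - 16*t - 32) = (t - 5)*(t - 4)*(t + 4)*(t^2 + 6*t + 8) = (t - 5)*(t - 4)*(t + 4)^2*(t + 2)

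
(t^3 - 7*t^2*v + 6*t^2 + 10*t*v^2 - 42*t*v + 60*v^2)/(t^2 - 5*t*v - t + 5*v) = (t^2 - 2*t*v + 6*t - 12*v)/(t - 1)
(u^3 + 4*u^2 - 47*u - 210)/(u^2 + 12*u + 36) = (u^2 - 2*u - 35)/(u + 6)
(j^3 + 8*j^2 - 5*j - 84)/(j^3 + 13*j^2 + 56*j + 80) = (j^2 + 4*j - 21)/(j^2 + 9*j + 20)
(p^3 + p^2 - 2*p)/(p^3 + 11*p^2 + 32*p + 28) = p*(p - 1)/(p^2 + 9*p + 14)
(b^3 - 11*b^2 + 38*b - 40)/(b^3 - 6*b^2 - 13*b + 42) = (b^2 - 9*b + 20)/(b^2 - 4*b - 21)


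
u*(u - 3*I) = u^2 - 3*I*u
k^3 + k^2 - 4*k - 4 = (k - 2)*(k + 1)*(k + 2)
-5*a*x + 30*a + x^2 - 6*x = (-5*a + x)*(x - 6)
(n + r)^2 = n^2 + 2*n*r + r^2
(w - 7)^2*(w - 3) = w^3 - 17*w^2 + 91*w - 147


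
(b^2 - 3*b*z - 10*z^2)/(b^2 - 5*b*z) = (b + 2*z)/b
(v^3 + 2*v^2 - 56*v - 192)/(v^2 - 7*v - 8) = (v^2 + 10*v + 24)/(v + 1)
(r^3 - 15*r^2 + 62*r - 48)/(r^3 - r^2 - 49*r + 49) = (r^2 - 14*r + 48)/(r^2 - 49)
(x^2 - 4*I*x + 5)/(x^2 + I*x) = (x - 5*I)/x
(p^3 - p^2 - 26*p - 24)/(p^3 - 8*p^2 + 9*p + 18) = (p + 4)/(p - 3)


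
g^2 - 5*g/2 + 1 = (g - 2)*(g - 1/2)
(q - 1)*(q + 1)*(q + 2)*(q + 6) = q^4 + 8*q^3 + 11*q^2 - 8*q - 12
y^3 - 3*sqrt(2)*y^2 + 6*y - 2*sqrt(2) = (y - sqrt(2))^3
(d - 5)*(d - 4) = d^2 - 9*d + 20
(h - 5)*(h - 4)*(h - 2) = h^3 - 11*h^2 + 38*h - 40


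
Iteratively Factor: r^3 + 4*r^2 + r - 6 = (r + 3)*(r^2 + r - 2) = (r + 2)*(r + 3)*(r - 1)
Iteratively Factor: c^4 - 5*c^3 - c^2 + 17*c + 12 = (c + 1)*(c^3 - 6*c^2 + 5*c + 12) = (c + 1)^2*(c^2 - 7*c + 12) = (c - 3)*(c + 1)^2*(c - 4)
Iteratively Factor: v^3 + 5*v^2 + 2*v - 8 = (v + 4)*(v^2 + v - 2) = (v + 2)*(v + 4)*(v - 1)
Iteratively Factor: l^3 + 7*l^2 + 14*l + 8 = (l + 4)*(l^2 + 3*l + 2) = (l + 1)*(l + 4)*(l + 2)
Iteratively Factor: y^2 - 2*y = (y)*(y - 2)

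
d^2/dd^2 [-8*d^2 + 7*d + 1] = -16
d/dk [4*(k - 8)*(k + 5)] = 8*k - 12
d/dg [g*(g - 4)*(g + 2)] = 3*g^2 - 4*g - 8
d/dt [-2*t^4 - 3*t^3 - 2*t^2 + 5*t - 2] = -8*t^3 - 9*t^2 - 4*t + 5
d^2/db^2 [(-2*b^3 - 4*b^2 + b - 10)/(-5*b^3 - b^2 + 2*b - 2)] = 2*(90*b^6 - 15*b^5 + 1485*b^4 + 121*b^3 - 258*b^2 - 330*b + 32)/(125*b^9 + 75*b^8 - 135*b^7 + 91*b^6 + 114*b^5 - 102*b^4 + 28*b^3 + 36*b^2 - 24*b + 8)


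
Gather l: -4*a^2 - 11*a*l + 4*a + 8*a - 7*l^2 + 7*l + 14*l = -4*a^2 + 12*a - 7*l^2 + l*(21 - 11*a)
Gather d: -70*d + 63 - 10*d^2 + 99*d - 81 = -10*d^2 + 29*d - 18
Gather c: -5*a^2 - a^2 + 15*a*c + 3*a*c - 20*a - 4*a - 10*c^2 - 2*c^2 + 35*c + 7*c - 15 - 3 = -6*a^2 - 24*a - 12*c^2 + c*(18*a + 42) - 18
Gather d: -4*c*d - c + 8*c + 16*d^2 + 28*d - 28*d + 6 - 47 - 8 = -4*c*d + 7*c + 16*d^2 - 49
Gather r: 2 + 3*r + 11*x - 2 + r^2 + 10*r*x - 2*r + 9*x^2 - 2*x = r^2 + r*(10*x + 1) + 9*x^2 + 9*x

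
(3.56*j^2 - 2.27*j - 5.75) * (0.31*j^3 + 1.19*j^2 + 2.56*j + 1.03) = 1.1036*j^5 + 3.5327*j^4 + 4.6298*j^3 - 8.9869*j^2 - 17.0581*j - 5.9225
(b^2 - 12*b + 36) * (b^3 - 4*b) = b^5 - 12*b^4 + 32*b^3 + 48*b^2 - 144*b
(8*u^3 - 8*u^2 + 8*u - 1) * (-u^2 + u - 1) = -8*u^5 + 16*u^4 - 24*u^3 + 17*u^2 - 9*u + 1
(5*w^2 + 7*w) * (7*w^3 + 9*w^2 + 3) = 35*w^5 + 94*w^4 + 63*w^3 + 15*w^2 + 21*w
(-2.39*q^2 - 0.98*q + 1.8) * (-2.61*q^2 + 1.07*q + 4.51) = 6.2379*q^4 + 0.000499999999999723*q^3 - 16.5255*q^2 - 2.4938*q + 8.118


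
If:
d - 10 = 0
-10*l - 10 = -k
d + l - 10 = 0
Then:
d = 10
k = 10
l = 0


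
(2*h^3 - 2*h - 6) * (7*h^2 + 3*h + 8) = 14*h^5 + 6*h^4 + 2*h^3 - 48*h^2 - 34*h - 48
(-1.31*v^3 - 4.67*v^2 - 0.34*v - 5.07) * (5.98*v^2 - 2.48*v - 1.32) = -7.8338*v^5 - 24.6778*v^4 + 11.2776*v^3 - 23.311*v^2 + 13.0224*v + 6.6924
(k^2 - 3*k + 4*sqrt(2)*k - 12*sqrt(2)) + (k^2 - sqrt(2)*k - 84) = 2*k^2 - 3*k + 3*sqrt(2)*k - 84 - 12*sqrt(2)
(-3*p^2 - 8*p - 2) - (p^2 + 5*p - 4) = -4*p^2 - 13*p + 2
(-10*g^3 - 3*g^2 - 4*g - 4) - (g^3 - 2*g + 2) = -11*g^3 - 3*g^2 - 2*g - 6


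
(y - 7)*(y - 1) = y^2 - 8*y + 7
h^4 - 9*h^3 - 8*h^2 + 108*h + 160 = (h - 8)*(h - 5)*(h + 2)^2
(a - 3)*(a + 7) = a^2 + 4*a - 21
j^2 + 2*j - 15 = (j - 3)*(j + 5)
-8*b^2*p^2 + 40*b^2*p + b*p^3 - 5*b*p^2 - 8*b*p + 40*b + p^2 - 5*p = (-8*b + p)*(p - 5)*(b*p + 1)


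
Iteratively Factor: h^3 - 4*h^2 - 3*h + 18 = (h - 3)*(h^2 - h - 6) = (h - 3)*(h + 2)*(h - 3)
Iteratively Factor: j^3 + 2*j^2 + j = (j + 1)*(j^2 + j) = j*(j + 1)*(j + 1)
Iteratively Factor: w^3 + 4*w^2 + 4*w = (w + 2)*(w^2 + 2*w) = (w + 2)^2*(w)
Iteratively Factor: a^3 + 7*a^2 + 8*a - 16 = (a + 4)*(a^2 + 3*a - 4) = (a + 4)^2*(a - 1)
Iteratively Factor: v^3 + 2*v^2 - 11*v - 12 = (v - 3)*(v^2 + 5*v + 4) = (v - 3)*(v + 1)*(v + 4)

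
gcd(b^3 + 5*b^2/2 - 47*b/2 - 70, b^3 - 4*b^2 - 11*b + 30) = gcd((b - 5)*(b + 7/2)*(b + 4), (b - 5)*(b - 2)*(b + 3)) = b - 5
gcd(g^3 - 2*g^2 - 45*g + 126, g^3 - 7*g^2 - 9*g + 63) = g - 3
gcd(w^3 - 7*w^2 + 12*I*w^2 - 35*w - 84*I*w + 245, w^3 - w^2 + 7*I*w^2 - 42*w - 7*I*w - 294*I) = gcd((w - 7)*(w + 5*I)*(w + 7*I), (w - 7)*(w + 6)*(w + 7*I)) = w^2 + w*(-7 + 7*I) - 49*I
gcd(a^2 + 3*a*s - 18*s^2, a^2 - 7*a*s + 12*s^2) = -a + 3*s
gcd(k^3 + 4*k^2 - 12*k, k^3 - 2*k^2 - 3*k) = k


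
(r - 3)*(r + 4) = r^2 + r - 12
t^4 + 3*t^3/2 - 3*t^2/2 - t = t*(t - 1)*(t + 1/2)*(t + 2)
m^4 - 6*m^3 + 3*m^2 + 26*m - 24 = (m - 4)*(m - 3)*(m - 1)*(m + 2)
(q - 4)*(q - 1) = q^2 - 5*q + 4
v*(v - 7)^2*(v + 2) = v^4 - 12*v^3 + 21*v^2 + 98*v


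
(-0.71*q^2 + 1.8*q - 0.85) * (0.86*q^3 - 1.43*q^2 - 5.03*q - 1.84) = -0.6106*q^5 + 2.5633*q^4 + 0.2663*q^3 - 6.5321*q^2 + 0.9635*q + 1.564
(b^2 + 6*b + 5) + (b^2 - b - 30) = 2*b^2 + 5*b - 25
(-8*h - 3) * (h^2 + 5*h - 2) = -8*h^3 - 43*h^2 + h + 6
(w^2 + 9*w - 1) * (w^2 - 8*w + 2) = w^4 + w^3 - 71*w^2 + 26*w - 2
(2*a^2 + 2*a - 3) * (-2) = -4*a^2 - 4*a + 6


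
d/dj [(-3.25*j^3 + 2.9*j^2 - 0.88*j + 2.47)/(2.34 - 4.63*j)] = (30.095*j^3 - 36.242*j^2 + 13.572*j + 9.3769)/(21.4369*j^2 - 21.6684*j + 5.4756)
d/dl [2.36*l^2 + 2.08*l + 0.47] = 4.72*l + 2.08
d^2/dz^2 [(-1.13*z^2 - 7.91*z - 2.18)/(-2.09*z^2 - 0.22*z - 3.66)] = (68.064194*z^3 + 5.27181599999999*z^2 - 357.02634*z - 15.604568)/(9.129329*z^6 + 2.882946*z^5 + 48.265206*z^4 + 10.107856*z^3 + 84.521844*z^2 + 8.841096*z + 49.027896)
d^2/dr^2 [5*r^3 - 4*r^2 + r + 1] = 30*r - 8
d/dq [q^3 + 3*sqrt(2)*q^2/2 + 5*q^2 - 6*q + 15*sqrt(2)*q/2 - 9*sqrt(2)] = 3*q^2 + 3*sqrt(2)*q + 10*q - 6 + 15*sqrt(2)/2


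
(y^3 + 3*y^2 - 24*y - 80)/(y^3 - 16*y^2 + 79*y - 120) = (y^2 + 8*y + 16)/(y^2 - 11*y + 24)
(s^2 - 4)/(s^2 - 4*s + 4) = (s + 2)/(s - 2)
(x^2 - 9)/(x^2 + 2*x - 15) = (x + 3)/(x + 5)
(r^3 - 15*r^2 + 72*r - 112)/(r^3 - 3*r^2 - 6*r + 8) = (r^2 - 11*r + 28)/(r^2 + r - 2)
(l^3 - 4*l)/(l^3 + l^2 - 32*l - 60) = l*(l - 2)/(l^2 - l - 30)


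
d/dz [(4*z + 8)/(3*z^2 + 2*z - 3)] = 4*(3*z^2 + 2*z - 2*(z + 2)*(3*z + 1) - 3)/(3*z^2 + 2*z - 3)^2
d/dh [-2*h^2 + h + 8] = 1 - 4*h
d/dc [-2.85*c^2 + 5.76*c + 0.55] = 5.76 - 5.7*c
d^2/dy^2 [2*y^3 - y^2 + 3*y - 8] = 12*y - 2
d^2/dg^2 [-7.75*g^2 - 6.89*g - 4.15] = -15.5000000000000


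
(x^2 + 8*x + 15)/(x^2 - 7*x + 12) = (x^2 + 8*x + 15)/(x^2 - 7*x + 12)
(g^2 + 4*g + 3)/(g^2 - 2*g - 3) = (g + 3)/(g - 3)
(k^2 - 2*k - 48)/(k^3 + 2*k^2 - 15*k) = (k^2 - 2*k - 48)/(k*(k^2 + 2*k - 15))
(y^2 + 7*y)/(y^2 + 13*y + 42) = y/(y + 6)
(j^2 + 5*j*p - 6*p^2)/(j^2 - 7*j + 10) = (j^2 + 5*j*p - 6*p^2)/(j^2 - 7*j + 10)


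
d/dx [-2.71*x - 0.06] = -2.71000000000000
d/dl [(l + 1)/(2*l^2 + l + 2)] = (2*l^2 + l - (l + 1)*(4*l + 1) + 2)/(2*l^2 + l + 2)^2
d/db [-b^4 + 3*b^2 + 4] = -4*b^3 + 6*b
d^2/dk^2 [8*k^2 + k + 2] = 16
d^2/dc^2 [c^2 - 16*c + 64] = 2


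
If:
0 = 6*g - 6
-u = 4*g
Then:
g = 1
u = -4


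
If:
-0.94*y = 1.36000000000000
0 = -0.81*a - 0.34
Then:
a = -0.42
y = -1.45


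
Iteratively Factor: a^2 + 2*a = (a)*(a + 2)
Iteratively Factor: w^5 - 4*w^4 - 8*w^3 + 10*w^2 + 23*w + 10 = (w + 1)*(w^4 - 5*w^3 - 3*w^2 + 13*w + 10) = (w - 2)*(w + 1)*(w^3 - 3*w^2 - 9*w - 5) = (w - 2)*(w + 1)^2*(w^2 - 4*w - 5) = (w - 5)*(w - 2)*(w + 1)^2*(w + 1)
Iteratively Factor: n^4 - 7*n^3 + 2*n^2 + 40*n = (n - 5)*(n^3 - 2*n^2 - 8*n) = (n - 5)*(n + 2)*(n^2 - 4*n) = n*(n - 5)*(n + 2)*(n - 4)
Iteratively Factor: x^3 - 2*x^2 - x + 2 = (x - 2)*(x^2 - 1) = (x - 2)*(x - 1)*(x + 1)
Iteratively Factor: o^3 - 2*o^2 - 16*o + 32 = (o - 2)*(o^2 - 16) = (o - 2)*(o + 4)*(o - 4)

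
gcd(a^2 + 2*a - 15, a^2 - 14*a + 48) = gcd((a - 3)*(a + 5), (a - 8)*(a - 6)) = 1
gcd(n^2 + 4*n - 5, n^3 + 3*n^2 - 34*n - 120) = n + 5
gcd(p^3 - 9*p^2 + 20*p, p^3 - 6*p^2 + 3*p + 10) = p - 5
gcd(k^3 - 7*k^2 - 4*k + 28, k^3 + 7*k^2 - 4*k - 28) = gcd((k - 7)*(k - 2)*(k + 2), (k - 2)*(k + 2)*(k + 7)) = k^2 - 4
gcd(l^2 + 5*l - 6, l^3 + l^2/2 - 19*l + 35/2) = l - 1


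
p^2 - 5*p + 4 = (p - 4)*(p - 1)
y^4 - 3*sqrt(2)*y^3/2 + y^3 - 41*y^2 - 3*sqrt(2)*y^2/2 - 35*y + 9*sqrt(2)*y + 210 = (y - 2)*(y + 3)*(y - 5*sqrt(2))*(y + 7*sqrt(2)/2)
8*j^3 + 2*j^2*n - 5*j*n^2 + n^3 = (-4*j + n)*(-2*j + n)*(j + n)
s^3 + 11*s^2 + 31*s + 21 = (s + 1)*(s + 3)*(s + 7)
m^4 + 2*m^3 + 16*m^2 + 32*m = m*(m + 2)*(m - 4*I)*(m + 4*I)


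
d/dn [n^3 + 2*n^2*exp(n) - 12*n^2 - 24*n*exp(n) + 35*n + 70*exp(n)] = 2*n^2*exp(n) + 3*n^2 - 20*n*exp(n) - 24*n + 46*exp(n) + 35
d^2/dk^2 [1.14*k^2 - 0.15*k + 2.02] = 2.28000000000000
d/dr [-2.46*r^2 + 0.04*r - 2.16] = 0.04 - 4.92*r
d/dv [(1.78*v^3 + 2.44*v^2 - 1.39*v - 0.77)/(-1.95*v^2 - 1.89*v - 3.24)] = (-3.471*v^4 - 6.7284*v^3 - 24.6237*v^2 - 18.8142*v + 3.0483)/(3.8025*v^4 + 7.371*v^3 + 16.2081*v^2 + 12.2472*v + 10.4976)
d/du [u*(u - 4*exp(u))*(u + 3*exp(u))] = -u^2*exp(u) + 3*u^2 - 24*u*exp(2*u) - 2*u*exp(u) - 12*exp(2*u)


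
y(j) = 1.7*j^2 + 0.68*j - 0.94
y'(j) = 3.4*j + 0.68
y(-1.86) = 3.68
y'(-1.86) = -5.64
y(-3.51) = 17.62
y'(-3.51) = -11.25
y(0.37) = -0.46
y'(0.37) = 1.94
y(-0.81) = -0.38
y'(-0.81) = -2.07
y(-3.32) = 15.54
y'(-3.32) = -10.61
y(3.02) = 16.62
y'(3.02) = 10.95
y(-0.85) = -0.29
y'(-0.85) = -2.21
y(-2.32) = 6.63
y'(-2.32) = -7.21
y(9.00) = 142.88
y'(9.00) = 31.28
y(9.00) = 142.88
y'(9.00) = 31.28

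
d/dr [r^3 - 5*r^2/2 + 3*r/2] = 3*r^2 - 5*r + 3/2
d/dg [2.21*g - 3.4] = 2.21000000000000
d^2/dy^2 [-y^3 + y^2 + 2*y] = 2 - 6*y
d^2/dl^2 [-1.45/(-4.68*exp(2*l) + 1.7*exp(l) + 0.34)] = ((2.465 - 27.144*exp(l))*(-4.68*exp(2*l) + 1.7*exp(l) + 0.34) - 1.45*(9.36*exp(l) - 1.7)*(18.72*exp(l) - 3.4)*exp(l))*exp(l)/(-4.68*exp(2*l) + 1.7*exp(l) + 0.34)^3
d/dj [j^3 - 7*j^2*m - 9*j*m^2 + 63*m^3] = 3*j^2 - 14*j*m - 9*m^2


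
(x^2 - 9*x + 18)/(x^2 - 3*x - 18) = (x - 3)/(x + 3)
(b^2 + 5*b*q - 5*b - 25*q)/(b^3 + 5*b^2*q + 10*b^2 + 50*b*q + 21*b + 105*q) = (b - 5)/(b^2 + 10*b + 21)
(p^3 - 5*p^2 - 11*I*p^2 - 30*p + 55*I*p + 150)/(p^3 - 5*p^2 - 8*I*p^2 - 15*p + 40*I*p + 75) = (p - 6*I)/(p - 3*I)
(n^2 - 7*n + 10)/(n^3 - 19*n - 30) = (n - 2)/(n^2 + 5*n + 6)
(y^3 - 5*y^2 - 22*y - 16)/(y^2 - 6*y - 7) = (y^2 - 6*y - 16)/(y - 7)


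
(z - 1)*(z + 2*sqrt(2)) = z^2 - z + 2*sqrt(2)*z - 2*sqrt(2)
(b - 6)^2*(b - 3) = b^3 - 15*b^2 + 72*b - 108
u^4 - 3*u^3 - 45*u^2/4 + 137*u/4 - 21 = (u - 4)*(u - 3/2)*(u - 1)*(u + 7/2)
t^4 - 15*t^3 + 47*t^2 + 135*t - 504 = (t - 8)*(t - 7)*(t - 3)*(t + 3)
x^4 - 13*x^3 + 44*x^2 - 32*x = x*(x - 8)*(x - 4)*(x - 1)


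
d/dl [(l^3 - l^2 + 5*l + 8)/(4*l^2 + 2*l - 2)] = (l^4 + l^3 - 7*l^2 - 15*l - 13/2)/(4*l^4 + 4*l^3 - 3*l^2 - 2*l + 1)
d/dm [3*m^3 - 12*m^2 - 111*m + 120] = 9*m^2 - 24*m - 111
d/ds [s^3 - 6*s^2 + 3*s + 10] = 3*s^2 - 12*s + 3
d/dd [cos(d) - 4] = -sin(d)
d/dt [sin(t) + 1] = cos(t)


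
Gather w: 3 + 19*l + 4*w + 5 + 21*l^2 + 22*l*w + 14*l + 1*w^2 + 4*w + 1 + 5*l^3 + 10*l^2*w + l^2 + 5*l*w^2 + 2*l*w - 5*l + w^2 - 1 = 5*l^3 + 22*l^2 + 28*l + w^2*(5*l + 2) + w*(10*l^2 + 24*l + 8) + 8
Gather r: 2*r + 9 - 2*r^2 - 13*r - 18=-2*r^2 - 11*r - 9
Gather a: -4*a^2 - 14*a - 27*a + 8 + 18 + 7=-4*a^2 - 41*a + 33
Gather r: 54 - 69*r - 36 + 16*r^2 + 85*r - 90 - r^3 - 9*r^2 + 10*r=-r^3 + 7*r^2 + 26*r - 72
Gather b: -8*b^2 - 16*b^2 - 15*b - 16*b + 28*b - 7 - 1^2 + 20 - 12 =-24*b^2 - 3*b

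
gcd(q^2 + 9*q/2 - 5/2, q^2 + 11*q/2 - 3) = q - 1/2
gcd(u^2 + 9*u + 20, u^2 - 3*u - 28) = u + 4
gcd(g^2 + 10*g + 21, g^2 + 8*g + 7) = g + 7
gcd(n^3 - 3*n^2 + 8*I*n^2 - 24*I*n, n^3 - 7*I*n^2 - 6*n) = n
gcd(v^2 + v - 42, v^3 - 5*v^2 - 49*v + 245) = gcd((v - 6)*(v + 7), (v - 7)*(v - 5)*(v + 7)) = v + 7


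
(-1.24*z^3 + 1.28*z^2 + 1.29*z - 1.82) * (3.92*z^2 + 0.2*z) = -4.8608*z^5 + 4.7696*z^4 + 5.3128*z^3 - 6.8764*z^2 - 0.364*z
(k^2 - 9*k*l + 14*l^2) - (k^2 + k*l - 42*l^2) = -10*k*l + 56*l^2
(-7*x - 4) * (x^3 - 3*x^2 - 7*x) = -7*x^4 + 17*x^3 + 61*x^2 + 28*x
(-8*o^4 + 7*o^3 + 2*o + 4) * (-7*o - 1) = 56*o^5 - 41*o^4 - 7*o^3 - 14*o^2 - 30*o - 4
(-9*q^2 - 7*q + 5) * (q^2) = -9*q^4 - 7*q^3 + 5*q^2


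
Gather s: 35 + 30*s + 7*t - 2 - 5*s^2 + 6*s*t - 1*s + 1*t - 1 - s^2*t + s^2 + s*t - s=s^2*(-t - 4) + s*(7*t + 28) + 8*t + 32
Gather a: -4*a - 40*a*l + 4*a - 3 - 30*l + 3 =-40*a*l - 30*l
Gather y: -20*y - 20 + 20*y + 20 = 0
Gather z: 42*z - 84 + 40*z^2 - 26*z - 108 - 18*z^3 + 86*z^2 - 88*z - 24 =-18*z^3 + 126*z^2 - 72*z - 216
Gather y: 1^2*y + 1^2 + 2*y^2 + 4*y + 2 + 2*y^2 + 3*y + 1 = 4*y^2 + 8*y + 4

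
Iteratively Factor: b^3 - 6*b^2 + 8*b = (b - 2)*(b^2 - 4*b) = b*(b - 2)*(b - 4)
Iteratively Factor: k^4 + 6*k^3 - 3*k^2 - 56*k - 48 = (k + 1)*(k^3 + 5*k^2 - 8*k - 48) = (k + 1)*(k + 4)*(k^2 + k - 12) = (k - 3)*(k + 1)*(k + 4)*(k + 4)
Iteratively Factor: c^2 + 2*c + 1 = (c + 1)*(c + 1)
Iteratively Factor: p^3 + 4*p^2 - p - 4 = (p + 1)*(p^2 + 3*p - 4) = (p - 1)*(p + 1)*(p + 4)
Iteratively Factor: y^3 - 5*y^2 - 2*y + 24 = (y + 2)*(y^2 - 7*y + 12) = (y - 4)*(y + 2)*(y - 3)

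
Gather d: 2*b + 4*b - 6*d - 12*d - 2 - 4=6*b - 18*d - 6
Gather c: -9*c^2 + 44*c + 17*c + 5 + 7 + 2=-9*c^2 + 61*c + 14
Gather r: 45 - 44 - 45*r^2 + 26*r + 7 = -45*r^2 + 26*r + 8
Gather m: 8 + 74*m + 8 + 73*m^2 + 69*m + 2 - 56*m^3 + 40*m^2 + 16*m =-56*m^3 + 113*m^2 + 159*m + 18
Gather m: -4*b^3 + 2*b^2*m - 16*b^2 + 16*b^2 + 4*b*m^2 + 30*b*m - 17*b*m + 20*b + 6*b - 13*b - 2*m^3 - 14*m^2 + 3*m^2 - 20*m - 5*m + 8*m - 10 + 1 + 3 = -4*b^3 + 13*b - 2*m^3 + m^2*(4*b - 11) + m*(2*b^2 + 13*b - 17) - 6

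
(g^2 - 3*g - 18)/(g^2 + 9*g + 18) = (g - 6)/(g + 6)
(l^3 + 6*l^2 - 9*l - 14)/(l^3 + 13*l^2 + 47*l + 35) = (l - 2)/(l + 5)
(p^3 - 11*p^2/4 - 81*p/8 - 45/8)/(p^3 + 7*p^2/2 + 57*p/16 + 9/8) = 2*(2*p^2 - 7*p - 15)/(4*p^2 + 11*p + 6)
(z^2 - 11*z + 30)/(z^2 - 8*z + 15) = (z - 6)/(z - 3)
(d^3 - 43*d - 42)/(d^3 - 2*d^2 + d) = (d^3 - 43*d - 42)/(d*(d^2 - 2*d + 1))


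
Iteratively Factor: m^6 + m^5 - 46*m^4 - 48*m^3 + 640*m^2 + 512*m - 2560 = (m - 2)*(m^5 + 3*m^4 - 40*m^3 - 128*m^2 + 384*m + 1280) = (m - 2)*(m + 4)*(m^4 - m^3 - 36*m^2 + 16*m + 320) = (m - 4)*(m - 2)*(m + 4)*(m^3 + 3*m^2 - 24*m - 80) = (m - 5)*(m - 4)*(m - 2)*(m + 4)*(m^2 + 8*m + 16) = (m - 5)*(m - 4)*(m - 2)*(m + 4)^2*(m + 4)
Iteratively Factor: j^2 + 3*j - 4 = (j + 4)*(j - 1)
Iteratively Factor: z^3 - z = (z + 1)*(z^2 - z) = z*(z + 1)*(z - 1)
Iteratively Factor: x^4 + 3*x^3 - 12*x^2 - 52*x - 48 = (x + 3)*(x^3 - 12*x - 16) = (x - 4)*(x + 3)*(x^2 + 4*x + 4) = (x - 4)*(x + 2)*(x + 3)*(x + 2)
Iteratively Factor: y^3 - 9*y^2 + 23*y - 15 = (y - 5)*(y^2 - 4*y + 3) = (y - 5)*(y - 1)*(y - 3)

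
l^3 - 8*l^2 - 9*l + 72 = (l - 8)*(l - 3)*(l + 3)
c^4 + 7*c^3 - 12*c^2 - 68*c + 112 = (c - 2)^2*(c + 4)*(c + 7)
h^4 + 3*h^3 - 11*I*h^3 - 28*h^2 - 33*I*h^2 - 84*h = h*(h + 3)*(h - 7*I)*(h - 4*I)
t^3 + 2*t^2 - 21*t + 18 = (t - 3)*(t - 1)*(t + 6)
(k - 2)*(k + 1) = k^2 - k - 2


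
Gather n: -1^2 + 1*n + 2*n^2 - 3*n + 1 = 2*n^2 - 2*n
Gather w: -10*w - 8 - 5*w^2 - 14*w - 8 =-5*w^2 - 24*w - 16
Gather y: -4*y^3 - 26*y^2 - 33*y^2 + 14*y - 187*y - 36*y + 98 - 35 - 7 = -4*y^3 - 59*y^2 - 209*y + 56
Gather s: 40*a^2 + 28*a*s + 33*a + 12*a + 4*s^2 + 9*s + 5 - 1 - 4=40*a^2 + 45*a + 4*s^2 + s*(28*a + 9)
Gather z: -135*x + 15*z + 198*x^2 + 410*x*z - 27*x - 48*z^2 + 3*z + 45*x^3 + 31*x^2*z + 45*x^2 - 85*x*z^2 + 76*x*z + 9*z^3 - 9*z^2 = 45*x^3 + 243*x^2 - 162*x + 9*z^3 + z^2*(-85*x - 57) + z*(31*x^2 + 486*x + 18)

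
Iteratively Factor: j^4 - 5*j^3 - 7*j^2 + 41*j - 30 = (j - 1)*(j^3 - 4*j^2 - 11*j + 30) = (j - 2)*(j - 1)*(j^2 - 2*j - 15) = (j - 5)*(j - 2)*(j - 1)*(j + 3)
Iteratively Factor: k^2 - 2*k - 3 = (k + 1)*(k - 3)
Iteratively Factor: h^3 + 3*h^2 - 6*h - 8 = (h + 1)*(h^2 + 2*h - 8) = (h - 2)*(h + 1)*(h + 4)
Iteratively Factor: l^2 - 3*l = (l)*(l - 3)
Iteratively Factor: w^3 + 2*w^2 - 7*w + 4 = (w - 1)*(w^2 + 3*w - 4) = (w - 1)*(w + 4)*(w - 1)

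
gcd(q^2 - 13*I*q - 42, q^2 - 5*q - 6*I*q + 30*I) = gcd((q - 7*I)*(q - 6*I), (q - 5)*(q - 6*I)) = q - 6*I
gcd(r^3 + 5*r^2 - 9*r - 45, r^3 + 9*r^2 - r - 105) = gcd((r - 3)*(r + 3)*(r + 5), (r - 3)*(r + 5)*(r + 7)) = r^2 + 2*r - 15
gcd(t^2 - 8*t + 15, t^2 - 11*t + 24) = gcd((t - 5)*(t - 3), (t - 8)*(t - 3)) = t - 3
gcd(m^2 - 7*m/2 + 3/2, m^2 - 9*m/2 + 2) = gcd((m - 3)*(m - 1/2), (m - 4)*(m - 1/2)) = m - 1/2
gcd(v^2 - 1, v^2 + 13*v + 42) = 1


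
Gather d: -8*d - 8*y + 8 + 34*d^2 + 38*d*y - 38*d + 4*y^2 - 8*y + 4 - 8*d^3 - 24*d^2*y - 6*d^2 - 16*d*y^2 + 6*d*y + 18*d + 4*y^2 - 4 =-8*d^3 + d^2*(28 - 24*y) + d*(-16*y^2 + 44*y - 28) + 8*y^2 - 16*y + 8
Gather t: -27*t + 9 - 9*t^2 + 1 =-9*t^2 - 27*t + 10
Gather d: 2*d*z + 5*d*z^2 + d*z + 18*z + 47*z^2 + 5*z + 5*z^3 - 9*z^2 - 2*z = d*(5*z^2 + 3*z) + 5*z^3 + 38*z^2 + 21*z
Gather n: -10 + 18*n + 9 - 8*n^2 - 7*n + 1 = -8*n^2 + 11*n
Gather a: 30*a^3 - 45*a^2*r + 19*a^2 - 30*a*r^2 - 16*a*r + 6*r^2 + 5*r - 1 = 30*a^3 + a^2*(19 - 45*r) + a*(-30*r^2 - 16*r) + 6*r^2 + 5*r - 1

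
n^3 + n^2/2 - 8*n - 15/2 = (n - 3)*(n + 1)*(n + 5/2)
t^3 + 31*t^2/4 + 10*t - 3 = (t - 1/4)*(t + 2)*(t + 6)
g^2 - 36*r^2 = (g - 6*r)*(g + 6*r)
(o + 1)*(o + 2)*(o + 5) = o^3 + 8*o^2 + 17*o + 10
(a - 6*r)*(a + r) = a^2 - 5*a*r - 6*r^2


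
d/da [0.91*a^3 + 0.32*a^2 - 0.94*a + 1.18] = 2.73*a^2 + 0.64*a - 0.94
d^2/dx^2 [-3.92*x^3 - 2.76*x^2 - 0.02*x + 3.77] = -23.52*x - 5.52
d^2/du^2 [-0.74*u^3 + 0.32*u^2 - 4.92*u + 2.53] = 0.64 - 4.44*u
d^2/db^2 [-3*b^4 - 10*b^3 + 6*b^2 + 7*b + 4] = -36*b^2 - 60*b + 12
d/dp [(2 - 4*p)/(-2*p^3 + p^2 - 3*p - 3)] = 2*(-8*p^3 + 8*p^2 - 2*p + 9)/(4*p^6 - 4*p^5 + 13*p^4 + 6*p^3 + 3*p^2 + 18*p + 9)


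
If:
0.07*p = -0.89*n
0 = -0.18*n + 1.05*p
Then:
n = 0.00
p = 0.00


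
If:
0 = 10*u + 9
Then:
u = -9/10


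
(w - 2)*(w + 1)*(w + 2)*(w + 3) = w^4 + 4*w^3 - w^2 - 16*w - 12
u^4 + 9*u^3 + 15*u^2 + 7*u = u*(u + 1)^2*(u + 7)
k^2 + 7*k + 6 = (k + 1)*(k + 6)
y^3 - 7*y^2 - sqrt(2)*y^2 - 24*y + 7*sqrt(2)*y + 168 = (y - 7)*(y - 4*sqrt(2))*(y + 3*sqrt(2))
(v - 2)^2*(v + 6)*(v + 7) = v^4 + 9*v^3 - 6*v^2 - 116*v + 168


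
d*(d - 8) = d^2 - 8*d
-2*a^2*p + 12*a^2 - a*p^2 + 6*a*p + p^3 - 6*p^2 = (-2*a + p)*(a + p)*(p - 6)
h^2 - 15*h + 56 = (h - 8)*(h - 7)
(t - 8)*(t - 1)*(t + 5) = t^3 - 4*t^2 - 37*t + 40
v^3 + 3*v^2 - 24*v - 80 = (v - 5)*(v + 4)^2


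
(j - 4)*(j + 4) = j^2 - 16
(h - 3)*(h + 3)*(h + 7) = h^3 + 7*h^2 - 9*h - 63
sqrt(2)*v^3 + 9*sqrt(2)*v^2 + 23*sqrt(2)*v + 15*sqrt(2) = (v + 3)*(v + 5)*(sqrt(2)*v + sqrt(2))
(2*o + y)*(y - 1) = 2*o*y - 2*o + y^2 - y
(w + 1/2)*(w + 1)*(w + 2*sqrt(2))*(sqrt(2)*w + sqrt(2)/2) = sqrt(2)*w^4 + 2*sqrt(2)*w^3 + 4*w^3 + 5*sqrt(2)*w^2/4 + 8*w^2 + sqrt(2)*w/4 + 5*w + 1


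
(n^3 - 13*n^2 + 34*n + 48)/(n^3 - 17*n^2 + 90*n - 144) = (n + 1)/(n - 3)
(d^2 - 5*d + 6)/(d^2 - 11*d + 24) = (d - 2)/(d - 8)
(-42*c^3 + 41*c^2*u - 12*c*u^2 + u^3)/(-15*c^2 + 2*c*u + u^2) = (14*c^2 - 9*c*u + u^2)/(5*c + u)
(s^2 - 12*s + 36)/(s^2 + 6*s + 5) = (s^2 - 12*s + 36)/(s^2 + 6*s + 5)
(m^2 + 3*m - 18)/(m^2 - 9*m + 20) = (m^2 + 3*m - 18)/(m^2 - 9*m + 20)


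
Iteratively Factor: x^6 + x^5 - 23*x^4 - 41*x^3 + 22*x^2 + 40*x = (x + 1)*(x^5 - 23*x^3 - 18*x^2 + 40*x) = x*(x + 1)*(x^4 - 23*x^2 - 18*x + 40) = x*(x - 5)*(x + 1)*(x^3 + 5*x^2 + 2*x - 8) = x*(x - 5)*(x + 1)*(x + 4)*(x^2 + x - 2) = x*(x - 5)*(x - 1)*(x + 1)*(x + 4)*(x + 2)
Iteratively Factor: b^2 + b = (b + 1)*(b)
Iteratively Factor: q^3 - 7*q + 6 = (q + 3)*(q^2 - 3*q + 2) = (q - 2)*(q + 3)*(q - 1)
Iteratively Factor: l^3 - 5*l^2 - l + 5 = (l + 1)*(l^2 - 6*l + 5) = (l - 5)*(l + 1)*(l - 1)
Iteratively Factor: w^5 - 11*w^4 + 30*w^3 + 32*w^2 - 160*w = (w - 4)*(w^4 - 7*w^3 + 2*w^2 + 40*w) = (w - 4)^2*(w^3 - 3*w^2 - 10*w) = (w - 5)*(w - 4)^2*(w^2 + 2*w) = w*(w - 5)*(w - 4)^2*(w + 2)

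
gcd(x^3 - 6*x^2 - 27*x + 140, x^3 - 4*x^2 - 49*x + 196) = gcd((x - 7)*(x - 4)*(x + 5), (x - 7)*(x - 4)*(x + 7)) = x^2 - 11*x + 28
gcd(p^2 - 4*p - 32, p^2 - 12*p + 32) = p - 8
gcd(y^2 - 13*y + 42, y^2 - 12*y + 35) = y - 7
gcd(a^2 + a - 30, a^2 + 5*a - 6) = a + 6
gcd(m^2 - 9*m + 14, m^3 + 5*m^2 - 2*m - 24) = m - 2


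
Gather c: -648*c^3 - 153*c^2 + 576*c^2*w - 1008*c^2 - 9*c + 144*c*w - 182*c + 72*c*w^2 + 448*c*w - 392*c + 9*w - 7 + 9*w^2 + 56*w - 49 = -648*c^3 + c^2*(576*w - 1161) + c*(72*w^2 + 592*w - 583) + 9*w^2 + 65*w - 56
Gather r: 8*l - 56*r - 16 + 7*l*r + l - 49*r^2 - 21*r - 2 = 9*l - 49*r^2 + r*(7*l - 77) - 18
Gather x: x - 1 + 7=x + 6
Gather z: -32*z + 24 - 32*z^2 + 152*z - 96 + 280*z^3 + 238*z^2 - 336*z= 280*z^3 + 206*z^2 - 216*z - 72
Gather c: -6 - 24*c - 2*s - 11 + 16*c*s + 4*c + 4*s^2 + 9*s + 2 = c*(16*s - 20) + 4*s^2 + 7*s - 15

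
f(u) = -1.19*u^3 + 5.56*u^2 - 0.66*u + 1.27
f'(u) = -3.57*u^2 + 11.12*u - 0.66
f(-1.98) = 33.61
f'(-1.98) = -36.67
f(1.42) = 8.14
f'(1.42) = 7.93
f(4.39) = 4.85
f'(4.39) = -20.64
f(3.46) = 16.26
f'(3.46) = -4.92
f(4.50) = 2.45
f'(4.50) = -22.91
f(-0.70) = 4.86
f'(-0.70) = -10.19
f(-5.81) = 426.17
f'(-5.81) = -185.78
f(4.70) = -2.56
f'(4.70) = -27.26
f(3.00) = 17.20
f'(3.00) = 0.57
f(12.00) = -1262.33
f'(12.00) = -381.30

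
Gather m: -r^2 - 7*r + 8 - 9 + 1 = -r^2 - 7*r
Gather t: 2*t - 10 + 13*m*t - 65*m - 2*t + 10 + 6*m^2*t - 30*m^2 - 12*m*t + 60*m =-30*m^2 - 5*m + t*(6*m^2 + m)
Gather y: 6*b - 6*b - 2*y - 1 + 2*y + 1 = 0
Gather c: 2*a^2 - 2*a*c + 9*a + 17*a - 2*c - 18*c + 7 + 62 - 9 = 2*a^2 + 26*a + c*(-2*a - 20) + 60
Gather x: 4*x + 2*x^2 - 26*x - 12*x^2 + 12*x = -10*x^2 - 10*x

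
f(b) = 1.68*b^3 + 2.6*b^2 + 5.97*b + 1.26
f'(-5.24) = 117.11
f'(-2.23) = 19.44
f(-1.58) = -8.31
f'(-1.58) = 10.34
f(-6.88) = -463.85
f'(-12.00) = 669.33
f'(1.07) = 17.30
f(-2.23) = -17.75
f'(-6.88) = 208.76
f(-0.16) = 0.36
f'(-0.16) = 5.27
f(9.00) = 1490.31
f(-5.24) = -200.35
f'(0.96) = 15.61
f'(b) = 5.04*b^2 + 5.2*b + 5.97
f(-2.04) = -14.36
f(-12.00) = -2599.02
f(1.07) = 12.68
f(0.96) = 10.87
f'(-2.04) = 16.34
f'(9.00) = 461.01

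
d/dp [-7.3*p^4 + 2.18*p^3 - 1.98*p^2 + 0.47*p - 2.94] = -29.2*p^3 + 6.54*p^2 - 3.96*p + 0.47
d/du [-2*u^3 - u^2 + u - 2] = -6*u^2 - 2*u + 1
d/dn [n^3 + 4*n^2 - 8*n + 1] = 3*n^2 + 8*n - 8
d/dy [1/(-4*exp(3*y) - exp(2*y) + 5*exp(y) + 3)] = (12*exp(2*y) + 2*exp(y) - 5)*exp(y)/(4*exp(3*y) + exp(2*y) - 5*exp(y) - 3)^2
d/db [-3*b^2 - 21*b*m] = -6*b - 21*m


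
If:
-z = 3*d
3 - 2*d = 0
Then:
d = 3/2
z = -9/2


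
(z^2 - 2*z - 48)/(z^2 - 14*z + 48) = (z + 6)/(z - 6)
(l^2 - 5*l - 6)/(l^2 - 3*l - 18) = (l + 1)/(l + 3)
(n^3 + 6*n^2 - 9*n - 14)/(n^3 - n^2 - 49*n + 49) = (n^2 - n - 2)/(n^2 - 8*n + 7)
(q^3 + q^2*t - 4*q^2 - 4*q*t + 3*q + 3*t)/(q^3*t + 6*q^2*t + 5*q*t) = (q^3 + q^2*t - 4*q^2 - 4*q*t + 3*q + 3*t)/(q*t*(q^2 + 6*q + 5))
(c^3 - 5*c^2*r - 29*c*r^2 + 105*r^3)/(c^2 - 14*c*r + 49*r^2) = (-c^2 - 2*c*r + 15*r^2)/(-c + 7*r)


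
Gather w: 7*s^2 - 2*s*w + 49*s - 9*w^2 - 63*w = 7*s^2 + 49*s - 9*w^2 + w*(-2*s - 63)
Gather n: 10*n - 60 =10*n - 60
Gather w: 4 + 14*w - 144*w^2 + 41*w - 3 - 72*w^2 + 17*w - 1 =-216*w^2 + 72*w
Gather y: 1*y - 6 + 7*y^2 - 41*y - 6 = 7*y^2 - 40*y - 12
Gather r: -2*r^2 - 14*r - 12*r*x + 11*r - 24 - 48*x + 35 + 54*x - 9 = -2*r^2 + r*(-12*x - 3) + 6*x + 2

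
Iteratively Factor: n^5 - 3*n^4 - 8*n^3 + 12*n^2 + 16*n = (n + 1)*(n^4 - 4*n^3 - 4*n^2 + 16*n) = (n + 1)*(n + 2)*(n^3 - 6*n^2 + 8*n) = n*(n + 1)*(n + 2)*(n^2 - 6*n + 8) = n*(n - 4)*(n + 1)*(n + 2)*(n - 2)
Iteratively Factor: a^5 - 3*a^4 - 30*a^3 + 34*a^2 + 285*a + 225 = (a + 1)*(a^4 - 4*a^3 - 26*a^2 + 60*a + 225) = (a + 1)*(a + 3)*(a^3 - 7*a^2 - 5*a + 75) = (a - 5)*(a + 1)*(a + 3)*(a^2 - 2*a - 15) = (a - 5)^2*(a + 1)*(a + 3)*(a + 3)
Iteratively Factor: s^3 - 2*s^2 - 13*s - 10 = (s + 2)*(s^2 - 4*s - 5) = (s - 5)*(s + 2)*(s + 1)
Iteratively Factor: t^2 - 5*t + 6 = (t - 3)*(t - 2)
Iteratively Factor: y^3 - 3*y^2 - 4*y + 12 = (y - 2)*(y^2 - y - 6) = (y - 2)*(y + 2)*(y - 3)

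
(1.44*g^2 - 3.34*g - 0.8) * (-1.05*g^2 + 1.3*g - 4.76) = -1.512*g^4 + 5.379*g^3 - 10.3564*g^2 + 14.8584*g + 3.808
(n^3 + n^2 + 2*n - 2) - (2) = n^3 + n^2 + 2*n - 4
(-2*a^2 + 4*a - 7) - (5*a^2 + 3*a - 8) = -7*a^2 + a + 1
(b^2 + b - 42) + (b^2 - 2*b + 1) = 2*b^2 - b - 41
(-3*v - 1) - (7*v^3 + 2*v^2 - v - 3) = -7*v^3 - 2*v^2 - 2*v + 2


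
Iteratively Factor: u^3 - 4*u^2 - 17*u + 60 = (u - 5)*(u^2 + u - 12) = (u - 5)*(u - 3)*(u + 4)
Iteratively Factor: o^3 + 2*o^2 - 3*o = (o - 1)*(o^2 + 3*o) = o*(o - 1)*(o + 3)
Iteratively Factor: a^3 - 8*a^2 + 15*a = (a - 5)*(a^2 - 3*a) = a*(a - 5)*(a - 3)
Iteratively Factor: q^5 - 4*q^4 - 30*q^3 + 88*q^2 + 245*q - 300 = (q + 3)*(q^4 - 7*q^3 - 9*q^2 + 115*q - 100) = (q - 5)*(q + 3)*(q^3 - 2*q^2 - 19*q + 20) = (q - 5)*(q + 3)*(q + 4)*(q^2 - 6*q + 5) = (q - 5)*(q - 1)*(q + 3)*(q + 4)*(q - 5)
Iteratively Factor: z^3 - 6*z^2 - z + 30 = (z + 2)*(z^2 - 8*z + 15) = (z - 3)*(z + 2)*(z - 5)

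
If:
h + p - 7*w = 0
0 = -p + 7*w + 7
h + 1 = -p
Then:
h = -7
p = 6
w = -1/7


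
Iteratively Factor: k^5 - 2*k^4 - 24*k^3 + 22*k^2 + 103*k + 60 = (k + 4)*(k^4 - 6*k^3 + 22*k + 15) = (k - 5)*(k + 4)*(k^3 - k^2 - 5*k - 3) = (k - 5)*(k + 1)*(k + 4)*(k^2 - 2*k - 3) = (k - 5)*(k + 1)^2*(k + 4)*(k - 3)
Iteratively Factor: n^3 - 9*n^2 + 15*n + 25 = (n + 1)*(n^2 - 10*n + 25) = (n - 5)*(n + 1)*(n - 5)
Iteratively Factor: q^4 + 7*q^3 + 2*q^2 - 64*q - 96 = (q + 4)*(q^3 + 3*q^2 - 10*q - 24) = (q + 2)*(q + 4)*(q^2 + q - 12) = (q + 2)*(q + 4)^2*(q - 3)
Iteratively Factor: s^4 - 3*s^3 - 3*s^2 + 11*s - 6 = (s - 1)*(s^3 - 2*s^2 - 5*s + 6) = (s - 1)^2*(s^2 - s - 6) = (s - 1)^2*(s + 2)*(s - 3)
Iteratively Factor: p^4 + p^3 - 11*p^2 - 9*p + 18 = (p + 2)*(p^3 - p^2 - 9*p + 9) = (p - 1)*(p + 2)*(p^2 - 9) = (p - 1)*(p + 2)*(p + 3)*(p - 3)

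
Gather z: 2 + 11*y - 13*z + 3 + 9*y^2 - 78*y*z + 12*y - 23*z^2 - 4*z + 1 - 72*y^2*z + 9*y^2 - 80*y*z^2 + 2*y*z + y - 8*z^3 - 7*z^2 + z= 18*y^2 + 24*y - 8*z^3 + z^2*(-80*y - 30) + z*(-72*y^2 - 76*y - 16) + 6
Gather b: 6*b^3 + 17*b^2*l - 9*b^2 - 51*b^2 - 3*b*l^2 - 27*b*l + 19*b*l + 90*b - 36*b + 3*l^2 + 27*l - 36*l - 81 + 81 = 6*b^3 + b^2*(17*l - 60) + b*(-3*l^2 - 8*l + 54) + 3*l^2 - 9*l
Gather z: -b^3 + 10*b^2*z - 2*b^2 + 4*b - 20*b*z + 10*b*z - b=-b^3 - 2*b^2 + 3*b + z*(10*b^2 - 10*b)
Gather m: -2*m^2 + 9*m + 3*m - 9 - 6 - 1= -2*m^2 + 12*m - 16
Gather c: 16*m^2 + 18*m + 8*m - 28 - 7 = 16*m^2 + 26*m - 35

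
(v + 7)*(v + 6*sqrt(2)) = v^2 + 7*v + 6*sqrt(2)*v + 42*sqrt(2)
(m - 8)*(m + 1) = m^2 - 7*m - 8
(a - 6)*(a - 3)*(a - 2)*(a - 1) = a^4 - 12*a^3 + 47*a^2 - 72*a + 36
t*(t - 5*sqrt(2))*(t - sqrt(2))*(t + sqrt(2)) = t^4 - 5*sqrt(2)*t^3 - 2*t^2 + 10*sqrt(2)*t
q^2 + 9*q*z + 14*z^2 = (q + 2*z)*(q + 7*z)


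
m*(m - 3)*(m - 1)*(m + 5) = m^4 + m^3 - 17*m^2 + 15*m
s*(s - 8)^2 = s^3 - 16*s^2 + 64*s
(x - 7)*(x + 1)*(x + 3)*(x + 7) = x^4 + 4*x^3 - 46*x^2 - 196*x - 147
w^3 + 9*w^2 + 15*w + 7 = (w + 1)^2*(w + 7)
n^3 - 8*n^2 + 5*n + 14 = (n - 7)*(n - 2)*(n + 1)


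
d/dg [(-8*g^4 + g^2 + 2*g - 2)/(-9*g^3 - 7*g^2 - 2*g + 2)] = g*(72*g^5 + 112*g^4 + 57*g^3 - 28*g^2 - 42*g - 24)/(81*g^6 + 126*g^5 + 85*g^4 - 8*g^3 - 24*g^2 - 8*g + 4)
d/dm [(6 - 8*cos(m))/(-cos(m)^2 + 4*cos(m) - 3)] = 4*(2*cos(m) - 3)*sin(m)*cos(m)/((cos(m) - 3)^2*(cos(m) - 1)^2)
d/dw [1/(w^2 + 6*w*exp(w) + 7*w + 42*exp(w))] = (-6*w*exp(w) - 2*w - 48*exp(w) - 7)/(w^2 + 6*w*exp(w) + 7*w + 42*exp(w))^2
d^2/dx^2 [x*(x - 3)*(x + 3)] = 6*x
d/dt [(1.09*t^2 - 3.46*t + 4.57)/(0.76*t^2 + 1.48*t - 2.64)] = (4.2428*t^2 - 12.7016*t + 2.3708)/(0.5776*t^4 + 2.2496*t^3 - 1.8224*t^2 - 7.8144*t + 6.9696)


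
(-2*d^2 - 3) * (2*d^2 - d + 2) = -4*d^4 + 2*d^3 - 10*d^2 + 3*d - 6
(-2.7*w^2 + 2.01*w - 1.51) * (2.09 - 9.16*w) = 24.732*w^3 - 24.0546*w^2 + 18.0325*w - 3.1559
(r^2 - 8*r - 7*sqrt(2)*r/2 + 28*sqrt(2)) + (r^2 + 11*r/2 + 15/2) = 2*r^2 - 7*sqrt(2)*r/2 - 5*r/2 + 15/2 + 28*sqrt(2)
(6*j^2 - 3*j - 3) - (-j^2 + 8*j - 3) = 7*j^2 - 11*j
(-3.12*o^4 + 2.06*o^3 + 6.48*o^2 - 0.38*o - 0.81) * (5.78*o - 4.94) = -18.0336*o^5 + 27.3196*o^4 + 27.278*o^3 - 34.2076*o^2 - 2.8046*o + 4.0014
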